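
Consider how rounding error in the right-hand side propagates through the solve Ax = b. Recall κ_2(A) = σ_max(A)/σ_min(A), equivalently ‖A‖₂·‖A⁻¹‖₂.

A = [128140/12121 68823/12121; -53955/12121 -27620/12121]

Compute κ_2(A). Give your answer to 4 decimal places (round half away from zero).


form AᵀA = [19331001625/146918641 10309216320/146918641; 10309216320/146918641 5499469729/146918641] with trace 85918586/508369 and determinant 714025/508369
λ_max, λ_min = (85918586/508369 ± √7380551467538496/258439040161)/2 = 169, 4225/508369
κ_2(A) = √(λ_max/λ_min) = √(169 / (4225/508369)) = 142.6000

142.6000


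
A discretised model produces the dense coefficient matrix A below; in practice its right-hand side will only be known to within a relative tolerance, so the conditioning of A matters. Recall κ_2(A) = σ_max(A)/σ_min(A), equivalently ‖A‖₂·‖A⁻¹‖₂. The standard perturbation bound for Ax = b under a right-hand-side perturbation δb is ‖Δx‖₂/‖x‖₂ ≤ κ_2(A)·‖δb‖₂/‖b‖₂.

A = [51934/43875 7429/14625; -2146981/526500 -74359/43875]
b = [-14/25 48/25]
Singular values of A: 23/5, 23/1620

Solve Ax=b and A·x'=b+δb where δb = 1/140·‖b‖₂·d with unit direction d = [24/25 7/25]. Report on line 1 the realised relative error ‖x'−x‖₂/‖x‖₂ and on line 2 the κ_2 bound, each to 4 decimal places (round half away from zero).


largest singular value 23/5, smallest 23/1620
κ = σ_max/σ_min = (23/5)/(23/1620) = 324.0000
perturbation bound = 324.0000·1/140 = 2.3143
solve Ax = b  →  x = [-0.4013 -0.1672]
‖b‖₂ = 2.0000 and ‖x‖₂ = 0.4348
δb = ε·‖b‖·d = [0.0137 0.0040]; solving A·Δx = δb gives ‖Δx‖ = 1.0062
dividing the unrounded norms, ‖Δx‖/‖x‖ = 2.3143
so the bound is sharp here: realised error equals the bound

2.3143
2.3143


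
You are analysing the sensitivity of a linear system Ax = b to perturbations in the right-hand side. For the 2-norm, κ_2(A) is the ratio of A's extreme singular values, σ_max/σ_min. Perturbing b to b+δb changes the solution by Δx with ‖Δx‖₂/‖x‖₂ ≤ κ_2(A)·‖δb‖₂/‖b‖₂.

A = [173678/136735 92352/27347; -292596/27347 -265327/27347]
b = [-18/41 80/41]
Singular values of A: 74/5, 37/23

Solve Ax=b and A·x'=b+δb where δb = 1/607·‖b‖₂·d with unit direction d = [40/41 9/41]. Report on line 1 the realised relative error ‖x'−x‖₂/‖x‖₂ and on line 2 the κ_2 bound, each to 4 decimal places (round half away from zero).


σ_max = 74/5, σ_min = 37/23
κ_2(A) = (74/5) / (37/23) = 9.2000
bound on ‖Δx‖/‖x‖: κ·ε = 9.2000·1/607 = 0.0152
solve Ax = b  →  x = [-0.0979 -0.0932]
‖b‖₂ = 2.0000 and ‖x‖₂ = 0.1351
re-solving with b+δb shifts x by Δx of norm 0.0020
dividing the unrounded norms, ‖Δx‖/‖x‖ = 0.0152
tightness: 0.0152 against a bound of 0.0152; the bound is attained (ratio 1)

0.0152
0.0152


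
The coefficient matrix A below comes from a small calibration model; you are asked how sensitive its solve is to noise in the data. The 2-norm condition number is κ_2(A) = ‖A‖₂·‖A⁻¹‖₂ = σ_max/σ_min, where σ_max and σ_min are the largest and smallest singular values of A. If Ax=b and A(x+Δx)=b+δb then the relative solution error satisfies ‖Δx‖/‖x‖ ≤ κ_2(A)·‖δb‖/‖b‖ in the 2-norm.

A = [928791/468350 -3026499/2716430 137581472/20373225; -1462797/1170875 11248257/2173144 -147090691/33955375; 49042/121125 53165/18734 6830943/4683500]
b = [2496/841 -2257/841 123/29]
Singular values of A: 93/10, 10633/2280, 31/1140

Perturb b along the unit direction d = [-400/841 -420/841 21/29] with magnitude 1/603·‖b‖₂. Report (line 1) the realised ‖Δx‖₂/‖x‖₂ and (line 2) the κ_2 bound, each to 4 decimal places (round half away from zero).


σ_max = 93/10, σ_min = 31/1140
κ = σ_max/σ_min = (93/10)/(31/1140) = 342.0000
worst-case relative error ≤ 342.0000 × 1/603 = 0.5672
solve Ax = b  →  x = [-105.7187 0.3652 31.5453]
2-norm of b is 5.8310; of x, 110.3253
with δb = [-0.0046 -0.0048 0.0070], A·Δx = δb → ‖Δx‖ = 0.3556
dividing the unrounded norms, ‖Δx‖/‖x‖ = 0.0032
so the bound overstates the realised error by a factor of ≈ 175.9619 (computed from the unrounded values)

0.0032
0.5672


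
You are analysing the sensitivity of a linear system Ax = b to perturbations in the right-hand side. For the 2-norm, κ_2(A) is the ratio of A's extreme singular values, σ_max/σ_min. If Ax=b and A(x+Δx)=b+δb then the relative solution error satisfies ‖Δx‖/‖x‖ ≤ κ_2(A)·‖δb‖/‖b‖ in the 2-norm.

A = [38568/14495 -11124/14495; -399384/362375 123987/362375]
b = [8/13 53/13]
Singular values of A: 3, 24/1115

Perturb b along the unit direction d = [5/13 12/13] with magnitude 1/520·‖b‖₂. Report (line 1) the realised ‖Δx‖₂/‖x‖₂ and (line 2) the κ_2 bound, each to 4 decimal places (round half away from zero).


0.0020
0.2680

from the listed singular values, σ₁ = 3, σ_n = 24/1115
κ = σ_max/σ_min = 3/(24/1115) = 139.3750
worst-case relative error ≤ 139.3750 × 1/520 = 0.2680
solve Ax = b  →  x = [51.7133 178.4933]
‖b‖ = 4.1231, ‖x‖ = 185.8336
Δx = A⁻¹·δb where δb = 1/520·4.1231·d; ‖Δx‖ = 0.3684
dividing the unrounded norms, ‖Δx‖/‖x‖ = 0.0020
tightness: 0.0020 against a bound of 0.2680 (unrounded ratio ≈ 0.0074)


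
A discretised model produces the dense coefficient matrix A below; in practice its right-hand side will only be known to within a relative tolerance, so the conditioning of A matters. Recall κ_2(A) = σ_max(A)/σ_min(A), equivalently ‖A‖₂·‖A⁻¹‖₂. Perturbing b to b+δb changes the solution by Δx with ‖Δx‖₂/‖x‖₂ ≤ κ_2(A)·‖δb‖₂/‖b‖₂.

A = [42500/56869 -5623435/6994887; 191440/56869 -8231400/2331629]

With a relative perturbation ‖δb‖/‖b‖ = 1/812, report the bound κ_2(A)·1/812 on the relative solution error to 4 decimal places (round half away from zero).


form AᵀA = [38455523600/3234083161 -121133015500/9702249483; -121133015500/9702249483 381574381225/29106748449] with trace 865248625/34609689 and determinant 160000/34609689
λ_max, λ_min = (865248625/34609689 ± √748633032863430625/1197830572676721)/2 = 25, 6400/34609689
σ_max=√25=5, σ_min=√(6400/34609689)=(80/5883) → κ = 367.6875
bound on ‖Δx‖/‖x‖: κ·ε = 367.6875·1/812 = 0.4528

0.4528


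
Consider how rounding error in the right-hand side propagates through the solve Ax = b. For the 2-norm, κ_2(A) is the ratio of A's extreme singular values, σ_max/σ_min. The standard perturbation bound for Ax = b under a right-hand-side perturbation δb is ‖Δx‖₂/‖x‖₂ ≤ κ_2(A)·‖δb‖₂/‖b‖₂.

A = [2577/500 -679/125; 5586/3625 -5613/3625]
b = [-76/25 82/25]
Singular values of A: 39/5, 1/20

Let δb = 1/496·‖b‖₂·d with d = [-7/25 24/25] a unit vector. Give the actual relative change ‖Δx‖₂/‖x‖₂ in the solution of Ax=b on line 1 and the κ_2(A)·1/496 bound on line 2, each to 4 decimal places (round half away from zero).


σ_max = 39/5, σ_min = 1/20
condition number: (39/5) ÷ (1/20) = 156.0000
bound on ‖Δx‖/‖x‖: κ·ε = 156.0000·1/496 = 0.3145
solve Ax = b  →  x = [57.7542 55.3581]
2-norm of b is 4.4721; of x, 80.0004
with δb = [-0.0025 0.0087], A·Δx = δb → ‖Δx‖ = 0.1803
dividing the unrounded norms, ‖Δx‖/‖x‖ = 0.0023
realised/bound (from unrounded values) ≈ 0.0072

0.0023
0.3145


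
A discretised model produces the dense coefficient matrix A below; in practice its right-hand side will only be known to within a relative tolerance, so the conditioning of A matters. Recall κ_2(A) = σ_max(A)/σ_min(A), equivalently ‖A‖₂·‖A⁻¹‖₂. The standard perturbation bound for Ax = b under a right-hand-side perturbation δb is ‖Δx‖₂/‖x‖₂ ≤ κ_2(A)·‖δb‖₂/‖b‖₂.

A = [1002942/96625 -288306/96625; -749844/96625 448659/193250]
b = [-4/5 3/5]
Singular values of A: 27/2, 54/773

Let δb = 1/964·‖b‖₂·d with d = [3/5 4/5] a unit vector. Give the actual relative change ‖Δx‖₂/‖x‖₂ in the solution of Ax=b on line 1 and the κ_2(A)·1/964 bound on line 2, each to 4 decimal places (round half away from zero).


largest singular value 27/2, smallest 54/773
κ_2(A) = (27/2) / (54/773) = 193.2500
worst-case relative error ≤ 193.2500 × 1/964 = 0.2005
solve Ax = b  →  x = [-0.0711 0.0207]
2-norm of b is 1.0000; of x, 0.0741
δb = ε·‖b‖·d = [0.0006 0.0008]; solving A·Δx = δb gives ‖Δx‖ = 0.0148
realised ‖Δx‖/‖x‖ = 0.2005
so the bound is sharp here: realised error equals the bound

0.2005
0.2005


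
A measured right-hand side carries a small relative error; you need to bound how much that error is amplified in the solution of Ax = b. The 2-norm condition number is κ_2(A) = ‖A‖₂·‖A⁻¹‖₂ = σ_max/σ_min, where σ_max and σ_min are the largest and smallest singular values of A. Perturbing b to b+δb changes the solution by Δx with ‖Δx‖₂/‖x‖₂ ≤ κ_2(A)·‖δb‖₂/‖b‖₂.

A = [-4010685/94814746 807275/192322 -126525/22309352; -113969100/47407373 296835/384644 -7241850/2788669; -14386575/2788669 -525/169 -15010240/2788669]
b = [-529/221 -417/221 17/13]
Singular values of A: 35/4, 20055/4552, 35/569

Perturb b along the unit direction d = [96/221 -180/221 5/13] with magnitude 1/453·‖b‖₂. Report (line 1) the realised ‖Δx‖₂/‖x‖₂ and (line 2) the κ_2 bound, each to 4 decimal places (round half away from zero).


0.0073
0.3140

from the listed singular values, σ₁ = 35/4, σ_n = 35/569
condition number: (35/4) ÷ (35/569) = 142.2500
κ_2(A)·‖δb‖/‖b‖ = 0.3140
solve Ax = b  →  x = [-11.6646 -0.6725 11.3251]
2-norm of b is 3.3166; of x, 16.2718
δb = ε·‖b‖·d = [0.0032 -0.0060 0.0028]; solving A·Δx = δb gives ‖Δx‖ = 0.1190
realised ‖Δx‖/‖x‖ = 0.0073
so the bound overstates the realised error by a factor of ≈ 42.9287 (computed from the unrounded values)


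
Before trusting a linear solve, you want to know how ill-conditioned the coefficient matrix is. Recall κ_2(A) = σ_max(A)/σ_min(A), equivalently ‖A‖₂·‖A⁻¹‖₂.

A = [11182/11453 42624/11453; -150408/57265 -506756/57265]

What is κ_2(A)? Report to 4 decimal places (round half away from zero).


AᵀA = [152357956/19404025 521512992/19404025; 521512992/19404025 1788294544/19404025]; tr = 77626100/776161, det = 1000000/776161
solving λ² − 77626100/776161·λ + 1000000/776161 = 0 gives λ = 100, 10000/776161
κ_2(A) = √(λ_max/λ_min) = √(100 / (10000/776161)) = 88.1000

88.1000


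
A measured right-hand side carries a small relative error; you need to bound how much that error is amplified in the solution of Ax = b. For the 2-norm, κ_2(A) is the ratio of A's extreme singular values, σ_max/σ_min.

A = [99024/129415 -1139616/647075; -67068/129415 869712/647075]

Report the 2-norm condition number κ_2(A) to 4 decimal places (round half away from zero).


AᵀA = [572154768/669929689 -6847167168/3349648445; -6847167168/3349648445 82204943616/16748242225]; tr = 571058064/99102025, det = 1327104/99102025
eigenvalues of AᵀA: λ = (tr ± √(tr²−4·det))/2 = 144/25, 9216/3964081
κ_2(A) = √(λ_max/λ_min) = √((144/25) / (9216/3964081)) = 49.7750

49.7750


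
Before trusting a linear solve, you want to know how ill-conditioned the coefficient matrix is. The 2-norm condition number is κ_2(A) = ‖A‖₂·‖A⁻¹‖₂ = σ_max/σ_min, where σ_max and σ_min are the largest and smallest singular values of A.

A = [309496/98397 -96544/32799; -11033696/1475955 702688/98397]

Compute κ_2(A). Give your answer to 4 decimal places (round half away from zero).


AᵀA = [847897612864/12890196225 -53833402112/859346415; -53833402112/859346415 3418089472/57289761]; tr = 1922672704/15327225, det = 3211264/15327225
λ_max, λ_min = (1922672704/15327225 ± √3696473447643222016/234923826200625)/2 = 3136/25, 1024/613089
κ = σ_max/σ_min = (56/5)/(32/783) = 274.0500

274.0500


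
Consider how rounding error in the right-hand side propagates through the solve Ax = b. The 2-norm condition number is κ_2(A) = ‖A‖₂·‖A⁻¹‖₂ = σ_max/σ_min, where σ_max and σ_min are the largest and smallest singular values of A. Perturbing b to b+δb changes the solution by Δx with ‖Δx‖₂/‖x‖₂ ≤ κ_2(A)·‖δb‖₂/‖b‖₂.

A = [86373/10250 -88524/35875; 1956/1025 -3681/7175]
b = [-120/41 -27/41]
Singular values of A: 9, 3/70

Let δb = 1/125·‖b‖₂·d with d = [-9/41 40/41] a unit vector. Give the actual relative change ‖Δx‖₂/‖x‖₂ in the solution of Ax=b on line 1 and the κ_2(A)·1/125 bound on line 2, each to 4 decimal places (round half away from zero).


σ_max = 9, σ_min = 3/70
κ = σ_max/σ_min = 9/(3/70) = 210.0000
perturbation bound = 210.0000·1/125 = 1.6800
solve Ax = b  →  x = [-0.3200 0.0933]
‖b‖ = 3.0000, ‖x‖ = 0.3333
with δb = [-0.0053 0.0234], A·Δx = δb → ‖Δx‖ = 0.5600
relative error = 1.6800
tightness: 1.6800 against a bound of 1.6800; the bound is attained (ratio 1)

1.6800
1.6800


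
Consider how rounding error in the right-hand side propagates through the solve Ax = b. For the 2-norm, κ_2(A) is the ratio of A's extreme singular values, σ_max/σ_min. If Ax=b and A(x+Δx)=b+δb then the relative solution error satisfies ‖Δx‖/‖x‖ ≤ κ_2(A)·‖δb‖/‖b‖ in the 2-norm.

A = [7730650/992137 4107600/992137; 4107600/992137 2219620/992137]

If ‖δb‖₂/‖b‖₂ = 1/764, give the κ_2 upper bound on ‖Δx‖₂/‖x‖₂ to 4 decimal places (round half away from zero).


AᵀA = [265174142500/3406006321 141424668000/3406006321; 141424668000/3406006321 75429379600/3406006321]; tr = 1178558900/11785489, det = 1000000/11785489
char-poly roots: 100 and 10000/11785489
σ_max=√100=10, σ_min=√(10000/11785489)=(100/3433) → κ = 343.3000
perturbation bound = 343.3000·1/764 = 0.4493

0.4493


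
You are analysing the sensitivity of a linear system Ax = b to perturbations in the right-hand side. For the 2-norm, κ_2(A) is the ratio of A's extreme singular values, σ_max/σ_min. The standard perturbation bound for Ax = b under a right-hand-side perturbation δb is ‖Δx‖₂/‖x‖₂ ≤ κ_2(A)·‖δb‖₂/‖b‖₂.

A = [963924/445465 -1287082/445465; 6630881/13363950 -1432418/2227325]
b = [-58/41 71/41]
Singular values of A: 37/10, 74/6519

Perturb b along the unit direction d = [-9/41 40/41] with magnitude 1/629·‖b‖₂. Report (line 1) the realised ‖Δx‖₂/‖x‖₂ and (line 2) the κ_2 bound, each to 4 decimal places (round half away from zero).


from the listed singular values, σ₁ = 37/10, σ_n = 74/6519
κ = σ_max/σ_min = (37/10)/(74/6519) = 325.9500
bound on ‖Δx‖/‖x‖: κ·ε = 325.9500·1/629 = 0.5182
solve Ax = b  →  x = [140.7892 105.9297]
‖b‖₂ = 2.2361 and ‖x‖₂ = 176.1894
with δb = [-0.0008 0.0035], A·Δx = δb → ‖Δx‖ = 0.3132
relative error = 0.0018
tightness: 0.0018 against a bound of 0.5182 (unrounded ratio ≈ 0.0034)

0.0018
0.5182


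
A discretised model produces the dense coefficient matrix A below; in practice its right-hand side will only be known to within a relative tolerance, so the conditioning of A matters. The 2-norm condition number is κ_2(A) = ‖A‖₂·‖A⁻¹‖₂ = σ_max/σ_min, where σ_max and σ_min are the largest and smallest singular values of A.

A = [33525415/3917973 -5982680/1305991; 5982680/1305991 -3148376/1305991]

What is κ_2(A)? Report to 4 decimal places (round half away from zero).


338.9250

M = AᵀA = [5003756369425/53115959961 -889546741160/17705319987; -889546741160/17705319987 158147859584/5901773329]. tr(M)=22239055729/183792249, det(M)=23425600/183792249
char-poly roots: 121 and 193600/183792249
so κ_2 = √(121 / (193600/183792249)) = 338.9250


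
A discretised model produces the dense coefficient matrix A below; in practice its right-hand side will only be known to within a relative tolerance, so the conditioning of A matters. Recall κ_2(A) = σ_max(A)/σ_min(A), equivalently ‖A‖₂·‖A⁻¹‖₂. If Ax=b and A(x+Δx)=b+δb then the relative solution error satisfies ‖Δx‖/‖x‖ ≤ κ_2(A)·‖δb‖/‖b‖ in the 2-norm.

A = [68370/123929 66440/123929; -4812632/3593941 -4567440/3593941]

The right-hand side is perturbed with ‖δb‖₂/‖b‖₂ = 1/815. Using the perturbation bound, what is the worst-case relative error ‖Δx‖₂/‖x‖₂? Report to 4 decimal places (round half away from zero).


AᵀA = [160311508996/76428472849 152672501520/76428472849; 152672501520/76428472849 145407764800/76428472849]; tr = 363518756/90878089, det = 25600/90878089
char-poly roots: 4 and 6400/90878089
κ = σ_max/σ_min = 2/(80/9533) = 238.3250
worst-case relative error ≤ 238.3250 × 1/815 = 0.2924

0.2924


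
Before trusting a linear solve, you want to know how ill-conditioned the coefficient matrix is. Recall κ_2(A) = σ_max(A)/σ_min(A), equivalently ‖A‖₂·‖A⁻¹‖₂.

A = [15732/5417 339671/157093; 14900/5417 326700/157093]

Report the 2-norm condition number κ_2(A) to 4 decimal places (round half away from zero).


270.8500

M = AᵀA = [469505824/29343889 352121868/29343889; 352121868/29343889 264101401/29343889]. tr(M)=733607225/29343889, det(M)=250000/29343889
char-poly roots: 25 and 10000/29343889
κ_2(A) = √(λ_max/λ_min) = √(25 / (10000/29343889)) = 270.8500


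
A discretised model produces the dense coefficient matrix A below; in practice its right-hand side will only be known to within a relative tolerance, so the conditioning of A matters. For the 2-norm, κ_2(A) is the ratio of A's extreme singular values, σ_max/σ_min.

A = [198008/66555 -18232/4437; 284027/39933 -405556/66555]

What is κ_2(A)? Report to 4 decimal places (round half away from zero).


10.1250

AᵀA = [8199473809/137945025 -511002044/9196335; -511002044/9196335 827913424/15327225]; tr = 744385/6561, det = 504990784/4100625
eigenvalues of AᵀA: λ = (tr ± √(tr²−4·det))/2 = 2809/25, 179776/164025
so κ_2 = √((2809/25) / (179776/164025)) = 10.1250


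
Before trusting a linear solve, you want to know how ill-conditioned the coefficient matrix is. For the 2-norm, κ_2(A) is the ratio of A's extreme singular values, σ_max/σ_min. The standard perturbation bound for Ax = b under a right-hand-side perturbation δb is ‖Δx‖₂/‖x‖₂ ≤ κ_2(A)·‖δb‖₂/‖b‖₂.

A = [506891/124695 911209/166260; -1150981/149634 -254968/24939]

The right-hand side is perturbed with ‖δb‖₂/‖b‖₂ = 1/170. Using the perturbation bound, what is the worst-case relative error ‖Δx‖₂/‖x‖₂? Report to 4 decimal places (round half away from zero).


2.0711

M = AᵀA = [146604557269/1936880100 65156120939/645626700; 65156120939/645626700 115834563961/860835600]. tr(M)=65157172189/309900816, det(M)=442050625/1239603264
solving λ² − 65157172189/309900816·λ + 442050625/1239603264 = 0 gives λ = 841/4, 525625/309900816
σ_max=√(841/4)=(29/2), σ_min=√(525625/309900816)=(725/17604) → κ = 352.0800
κ_2(A)·‖δb‖/‖b‖ = 2.0711


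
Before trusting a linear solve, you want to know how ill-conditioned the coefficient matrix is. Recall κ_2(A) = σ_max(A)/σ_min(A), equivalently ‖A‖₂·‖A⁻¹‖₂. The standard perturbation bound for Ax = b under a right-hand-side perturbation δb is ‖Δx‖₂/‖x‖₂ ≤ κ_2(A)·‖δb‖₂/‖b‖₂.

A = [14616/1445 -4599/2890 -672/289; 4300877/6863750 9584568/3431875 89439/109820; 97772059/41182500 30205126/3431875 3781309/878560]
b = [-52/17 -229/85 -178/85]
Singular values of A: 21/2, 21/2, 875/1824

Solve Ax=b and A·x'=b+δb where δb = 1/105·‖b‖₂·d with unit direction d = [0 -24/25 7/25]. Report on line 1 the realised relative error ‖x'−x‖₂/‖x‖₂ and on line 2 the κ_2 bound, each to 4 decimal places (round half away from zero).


largest singular value 21/2, smallest 875/1824
κ_2(A) = (21/2) / (875/1824) = 21.8880
bound on ‖Δx‖/‖x‖: κ·ε = 21.8880·1/105 = 0.2085
solve Ax = b  →  x = [0.2072 -2.0708 3.6338]
‖b‖₂ = 4.5826 and ‖x‖₂ = 4.1876
re-solving with b+δb shifts x by Δx of norm 0.0910
realised ‖Δx‖/‖x‖ = 0.0217
so the bound overstates the realised error by a factor of ≈ 9.5950 (computed from the unrounded values)

0.0217
0.2085


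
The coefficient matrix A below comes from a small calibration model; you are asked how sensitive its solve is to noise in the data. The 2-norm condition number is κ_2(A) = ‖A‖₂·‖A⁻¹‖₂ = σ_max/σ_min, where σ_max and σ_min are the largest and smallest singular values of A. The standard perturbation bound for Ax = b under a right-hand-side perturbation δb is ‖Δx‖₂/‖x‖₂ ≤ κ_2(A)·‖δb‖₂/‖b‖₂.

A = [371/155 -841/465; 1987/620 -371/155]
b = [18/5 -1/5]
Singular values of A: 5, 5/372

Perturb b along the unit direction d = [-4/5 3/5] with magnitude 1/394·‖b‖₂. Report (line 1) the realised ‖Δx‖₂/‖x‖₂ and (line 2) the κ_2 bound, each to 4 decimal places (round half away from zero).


0.0031
0.9442

from the listed singular values, σ₁ = 5, σ_n = 5/372
κ = σ_max/σ_min = 5/(5/372) = 372.0000
bound on ‖Δx‖/‖x‖: κ·ε = 372.0000·1/394 = 0.9442
solve Ax = b  →  x = [-133.6000 -178.8000]
‖b‖₂ = 3.6056 and ‖x‖₂ = 223.2004
δb = ε·‖b‖·d = [-0.0073 0.0055]; solving A·Δx = δb gives ‖Δx‖ = 0.6808
relative error = 0.0031
realised/bound (from unrounded values) ≈ 0.0032


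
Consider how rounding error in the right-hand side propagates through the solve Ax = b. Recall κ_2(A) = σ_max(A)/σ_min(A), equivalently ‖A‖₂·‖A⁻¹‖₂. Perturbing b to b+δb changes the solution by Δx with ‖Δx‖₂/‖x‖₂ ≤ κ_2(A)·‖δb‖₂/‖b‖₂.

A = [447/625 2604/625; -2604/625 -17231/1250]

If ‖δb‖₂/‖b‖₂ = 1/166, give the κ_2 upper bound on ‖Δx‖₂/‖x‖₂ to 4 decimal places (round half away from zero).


0.1807

form AᵀA = [11169/625 37758/625; 37758/625 518449/2500] with trace 901/4 and determinant 225/4
char-poly roots: 225 and 1/4
κ = σ_max/σ_min = 15/(1/2) = 30.0000
bound on ‖Δx‖/‖x‖: κ·ε = 30.0000·1/166 = 0.1807


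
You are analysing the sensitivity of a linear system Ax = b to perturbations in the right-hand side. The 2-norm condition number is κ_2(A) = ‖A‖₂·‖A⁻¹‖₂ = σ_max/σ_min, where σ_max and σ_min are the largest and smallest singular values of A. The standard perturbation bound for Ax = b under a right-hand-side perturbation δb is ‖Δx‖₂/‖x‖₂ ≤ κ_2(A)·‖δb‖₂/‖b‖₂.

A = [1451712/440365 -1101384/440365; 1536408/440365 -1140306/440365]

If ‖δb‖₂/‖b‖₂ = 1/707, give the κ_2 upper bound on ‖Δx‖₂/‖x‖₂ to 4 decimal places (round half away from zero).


0.2685

M = AᵀA = [5312743488/230584225 -3984384816/230584225; -3984384816/230584225 2988519012/230584225]. tr(M)=332050500/9223369, det(M)=331776/9223369
solving λ² − 332050500/9223369·λ + 331776/9223369 = 0 gives λ = 36, 9216/9223369
σ_max=√36=6, σ_min=√(9216/9223369)=(96/3037) → κ = 189.8125
bound on ‖Δx‖/‖x‖: κ·ε = 189.8125·1/707 = 0.2685


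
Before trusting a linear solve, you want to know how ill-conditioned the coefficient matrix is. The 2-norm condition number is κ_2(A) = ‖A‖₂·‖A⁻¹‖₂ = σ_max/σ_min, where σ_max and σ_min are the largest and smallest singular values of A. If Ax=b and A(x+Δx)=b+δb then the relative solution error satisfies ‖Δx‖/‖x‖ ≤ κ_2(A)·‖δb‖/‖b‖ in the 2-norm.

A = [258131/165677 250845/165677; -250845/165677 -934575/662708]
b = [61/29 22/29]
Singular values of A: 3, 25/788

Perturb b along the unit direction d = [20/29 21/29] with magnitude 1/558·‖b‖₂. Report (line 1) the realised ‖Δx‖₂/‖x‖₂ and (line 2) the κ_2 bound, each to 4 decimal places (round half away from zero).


from the listed singular values, σ₁ = 3, σ_n = 25/788
κ_2(A) = 3 / (25/788) = 94.5600
κ_2(A)·‖δb‖/‖b‖ = 0.1695
solve Ax = b  →  x = [-43.2345 45.8795]
‖b‖ = 2.2361, ‖x‖ = 63.0409
re-solving with b+δb shifts x by Δx of norm 0.1263
dividing the unrounded norms, ‖Δx‖/‖x‖ = 0.0020
realised/bound (from unrounded values) ≈ 0.0118

0.0020
0.1695


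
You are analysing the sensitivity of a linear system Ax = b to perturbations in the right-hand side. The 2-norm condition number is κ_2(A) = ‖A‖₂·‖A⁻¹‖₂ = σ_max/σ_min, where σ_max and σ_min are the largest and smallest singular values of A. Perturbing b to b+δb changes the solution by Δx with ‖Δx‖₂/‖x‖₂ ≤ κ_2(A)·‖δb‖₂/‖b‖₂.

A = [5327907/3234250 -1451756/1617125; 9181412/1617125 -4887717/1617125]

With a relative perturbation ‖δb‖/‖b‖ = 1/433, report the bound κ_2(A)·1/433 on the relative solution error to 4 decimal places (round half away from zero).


0.8788

AᵀA = [584927837209/16736596900 -15597937278/836829845; -15597937278/836829845 41595796729/4184149225]; tr = 103987685/2316484, det = 20151121/1447802500
char-poly roots: 4489/100 and 4489/14478025
κ_2(A) = √(λ_max/λ_min) = √((4489/100) / (4489/14478025)) = 380.5000
worst-case relative error ≤ 380.5000 × 1/433 = 0.8788


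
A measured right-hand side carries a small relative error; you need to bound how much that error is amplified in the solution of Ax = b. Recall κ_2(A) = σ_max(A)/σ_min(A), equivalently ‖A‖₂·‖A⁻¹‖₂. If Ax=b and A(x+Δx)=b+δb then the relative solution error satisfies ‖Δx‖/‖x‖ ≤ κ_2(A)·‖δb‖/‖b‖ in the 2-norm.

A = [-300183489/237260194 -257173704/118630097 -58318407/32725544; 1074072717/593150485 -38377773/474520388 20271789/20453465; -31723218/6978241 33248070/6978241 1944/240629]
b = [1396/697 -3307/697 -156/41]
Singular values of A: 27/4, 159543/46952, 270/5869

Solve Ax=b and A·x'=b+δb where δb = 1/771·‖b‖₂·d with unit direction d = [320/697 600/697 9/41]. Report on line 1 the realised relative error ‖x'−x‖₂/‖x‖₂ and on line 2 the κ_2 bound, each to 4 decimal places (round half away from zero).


σ_max = 27/4, σ_min = 270/5869
condition number: (27/4) ÷ (270/5869) = 146.7250
worst-case relative error ≤ 146.7250 × 1/771 = 0.1903
solve Ax = b  →  x = [37.4020 35.0072 -70.2648]
2-norm of b is 6.4031; of x, 86.9573
re-solving with b+δb shifts x by Δx of norm 0.1805
relative error = 0.0021
tightness: 0.0021 against a bound of 0.1903 (unrounded ratio ≈ 0.0109)

0.0021
0.1903


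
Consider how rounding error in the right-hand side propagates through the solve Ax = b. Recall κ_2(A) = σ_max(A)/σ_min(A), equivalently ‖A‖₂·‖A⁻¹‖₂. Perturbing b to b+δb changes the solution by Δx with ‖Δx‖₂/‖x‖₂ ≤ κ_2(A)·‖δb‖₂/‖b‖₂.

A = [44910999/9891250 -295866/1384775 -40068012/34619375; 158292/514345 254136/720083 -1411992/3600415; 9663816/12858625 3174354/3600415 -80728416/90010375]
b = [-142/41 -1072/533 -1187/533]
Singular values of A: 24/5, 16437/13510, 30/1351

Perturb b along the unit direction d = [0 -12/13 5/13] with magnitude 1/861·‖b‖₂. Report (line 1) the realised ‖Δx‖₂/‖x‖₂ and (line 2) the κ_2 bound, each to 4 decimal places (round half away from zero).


σ_max = 24/5, σ_min = 30/1351
condition number: (24/5) ÷ (30/1351) = 216.1600
bound on ‖Δx‖/‖x‖: κ·ε = 216.1600·1/861 = 0.2511
solve Ax = b  →  x = [9.5636 25.7049 35.7658]
‖b‖ = 4.5826, ‖x‖ = 45.0710
Δx = A⁻¹·δb where δb = 1/861·4.5826·d; ‖Δx‖ = 0.2397
dividing the unrounded norms, ‖Δx‖/‖x‖ = 0.0053
realised/bound (from unrounded values) ≈ 0.0212

0.0053
0.2511


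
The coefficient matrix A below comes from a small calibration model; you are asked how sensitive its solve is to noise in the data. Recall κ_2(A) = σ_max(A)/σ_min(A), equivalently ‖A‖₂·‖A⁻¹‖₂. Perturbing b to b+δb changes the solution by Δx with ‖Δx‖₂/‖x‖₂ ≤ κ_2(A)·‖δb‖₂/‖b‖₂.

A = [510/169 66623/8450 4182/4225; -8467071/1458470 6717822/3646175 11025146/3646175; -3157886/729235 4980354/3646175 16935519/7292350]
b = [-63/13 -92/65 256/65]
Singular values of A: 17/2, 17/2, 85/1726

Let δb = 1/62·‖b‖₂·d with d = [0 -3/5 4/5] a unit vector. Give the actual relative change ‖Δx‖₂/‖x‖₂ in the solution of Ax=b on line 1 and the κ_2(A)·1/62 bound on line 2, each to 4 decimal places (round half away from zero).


0.0258
2.7839

largest singular value 17/2, smallest 85/1726
condition number: (17/2) ÷ (85/1726) = 172.6000
worst-case relative error ≤ 172.6000 × 1/62 = 2.7839
solve Ax = b  →  x = [30.9140 -21.4829 71.9751]
‖b‖₂ = 6.4031 and ‖x‖₂ = 81.2257
δb = ε·‖b‖·d = [0.0000 -0.0620 0.0826]; solving A·Δx = δb gives ‖Δx‖ = 2.0971
dividing the unrounded norms, ‖Δx‖/‖x‖ = 0.0258
realised/bound (from unrounded values) ≈ 0.0093


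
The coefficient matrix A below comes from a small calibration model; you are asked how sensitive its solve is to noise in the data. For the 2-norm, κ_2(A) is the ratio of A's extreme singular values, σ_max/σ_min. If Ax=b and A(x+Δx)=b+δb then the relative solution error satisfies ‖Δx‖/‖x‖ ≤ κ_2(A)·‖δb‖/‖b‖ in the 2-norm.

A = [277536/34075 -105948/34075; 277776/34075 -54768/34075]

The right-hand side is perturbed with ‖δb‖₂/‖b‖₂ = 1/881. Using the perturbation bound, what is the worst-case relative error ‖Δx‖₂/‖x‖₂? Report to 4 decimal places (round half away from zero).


0.0133

form AᵀA = [183336192/1380625 -53053056/1380625; -53053056/1380625 16913808/1380625] with trace 320400/2209 and determinant 331776/2209
eigenvalues of AᵀA: λ = (tr ± √(tr²−4·det))/2 = 144, 2304/2209
so κ_2 = √(144 / (2304/2209)) = 11.7500
bound on ‖Δx‖/‖x‖: κ·ε = 11.7500·1/881 = 0.0133


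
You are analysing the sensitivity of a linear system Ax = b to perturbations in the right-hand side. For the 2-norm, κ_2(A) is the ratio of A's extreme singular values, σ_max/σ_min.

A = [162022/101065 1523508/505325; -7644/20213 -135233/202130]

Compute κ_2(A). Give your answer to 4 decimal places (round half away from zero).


181.2500

AᵀA = [16485364/6076225 154529046/30381125; 154529046/30381125 5795065801/607622500]; tr = 25756409/2102500, det = 2401/525625
λ_max, λ_min = (25756409/2102500 ± √663311834935281/4420506250000)/2 = 49/4, 196/525625
σ_max=√(49/4)=(7/2), σ_min=√(196/525625)=(14/725) → κ = 181.2500


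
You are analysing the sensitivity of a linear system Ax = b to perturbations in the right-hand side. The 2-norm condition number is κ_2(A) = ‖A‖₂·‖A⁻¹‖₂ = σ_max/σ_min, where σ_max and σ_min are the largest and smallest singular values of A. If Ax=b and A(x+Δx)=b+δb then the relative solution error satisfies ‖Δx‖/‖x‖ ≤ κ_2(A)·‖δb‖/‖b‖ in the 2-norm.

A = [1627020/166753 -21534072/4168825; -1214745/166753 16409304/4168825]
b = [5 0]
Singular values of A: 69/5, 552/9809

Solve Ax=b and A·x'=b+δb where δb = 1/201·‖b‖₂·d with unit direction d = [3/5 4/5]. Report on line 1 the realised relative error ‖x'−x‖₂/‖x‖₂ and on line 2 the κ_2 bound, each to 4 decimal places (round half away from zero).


largest singular value 69/5, smallest 552/9809
κ = σ_max/σ_min = (69/5)/(552/9809) = 245.2250
κ_2(A)·‖δb‖/‖b‖ = 1.2200
solve Ax = b  →  x = [25.3427 46.9016]
‖b‖ = 5.0000, ‖x‖ = 53.3106
re-solving with b+δb shifts x by Δx of norm 0.4420
relative error = 0.0083
realised/bound (from unrounded values) ≈ 0.0068

0.0083
1.2200


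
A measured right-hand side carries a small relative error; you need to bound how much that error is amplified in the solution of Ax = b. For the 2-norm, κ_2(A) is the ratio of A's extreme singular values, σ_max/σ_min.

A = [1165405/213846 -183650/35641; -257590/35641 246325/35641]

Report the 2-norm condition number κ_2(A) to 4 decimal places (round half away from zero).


368.7000

M = AᵀA = [3746862705625/45730111716 -297365884375/3810842643; -297365884375/3810842643 94403328125/1270280881]. tr(M)=8496293125/54375876, det(M)=9765625/54375876
solving λ² − 8496293125/54375876·λ + 9765625/54375876 = 0 gives λ = 625/4, 15625/13593969
κ_2(A) = √(λ_max/λ_min) = √((625/4) / (15625/13593969)) = 368.7000


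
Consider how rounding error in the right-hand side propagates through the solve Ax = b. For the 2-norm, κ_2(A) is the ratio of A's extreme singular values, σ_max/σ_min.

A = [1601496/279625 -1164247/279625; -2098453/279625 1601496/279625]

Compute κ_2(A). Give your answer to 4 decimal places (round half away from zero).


89.4800

M = AᵀA = [278731777249/3127605625 -209008039968/3127605625; -209008039968/3127605625 156810420601/3127605625]. tr(M)=17421687914/125104225, det(M)=12117361/5004169
eigenvalues of AᵀA: λ = (tr ± √(tr²−4·det))/2 = 3481/25, 87025/5004169
so κ_2 = √((3481/25) / (87025/5004169)) = 89.4800


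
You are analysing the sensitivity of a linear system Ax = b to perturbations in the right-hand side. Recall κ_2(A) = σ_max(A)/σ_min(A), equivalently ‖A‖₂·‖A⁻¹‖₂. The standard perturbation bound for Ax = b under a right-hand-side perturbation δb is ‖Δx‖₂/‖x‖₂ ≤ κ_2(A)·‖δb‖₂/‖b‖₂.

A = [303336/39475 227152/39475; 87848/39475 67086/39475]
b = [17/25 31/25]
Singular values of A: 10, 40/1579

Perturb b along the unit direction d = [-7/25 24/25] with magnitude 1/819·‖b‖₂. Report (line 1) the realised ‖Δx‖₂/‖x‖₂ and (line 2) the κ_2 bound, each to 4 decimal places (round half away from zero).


from the listed singular values, σ₁ = 10, σ_n = 40/1579
κ_2(A) = 10 / (40/1579) = 394.7500
worst-case relative error ≤ 394.7500 × 1/819 = 0.4820
solve Ax = b  →  x = [-23.6050 31.6400]
2-norm of b is 1.4142; of x, 39.4751
with δb = [-0.0005 0.0017], A·Δx = δb → ‖Δx‖ = 0.0682
dividing the unrounded norms, ‖Δx‖/‖x‖ = 0.0017
tightness: 0.0017 against a bound of 0.4820 (unrounded ratio ≈ 0.0036)

0.0017
0.4820


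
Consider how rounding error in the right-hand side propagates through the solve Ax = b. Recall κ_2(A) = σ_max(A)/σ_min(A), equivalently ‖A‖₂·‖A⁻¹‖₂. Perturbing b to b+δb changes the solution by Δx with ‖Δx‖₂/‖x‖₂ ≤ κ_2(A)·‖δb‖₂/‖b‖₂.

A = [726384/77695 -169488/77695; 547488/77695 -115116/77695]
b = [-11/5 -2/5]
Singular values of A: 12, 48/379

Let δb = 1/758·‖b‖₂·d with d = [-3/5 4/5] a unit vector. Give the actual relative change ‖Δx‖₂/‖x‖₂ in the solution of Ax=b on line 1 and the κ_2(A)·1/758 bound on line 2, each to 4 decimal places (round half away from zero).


0.0029
0.1250

from the listed singular values, σ₁ = 12, σ_n = 48/379
κ = σ_max/σ_min = 12/(48/379) = 94.7500
bound on ‖Δx‖/‖x‖: κ·ε = 94.7500·1/758 = 0.1250
solve Ax = b  →  x = [1.5706 7.7398]
2-norm of b is 2.2361; of x, 7.8976
δb = ε·‖b‖·d = [-0.0018 0.0024]; solving A·Δx = δb gives ‖Δx‖ = 0.0233
relative error = 0.0029
so the bound overstates the realised error by a factor of ≈ 42.3829 (computed from the unrounded values)


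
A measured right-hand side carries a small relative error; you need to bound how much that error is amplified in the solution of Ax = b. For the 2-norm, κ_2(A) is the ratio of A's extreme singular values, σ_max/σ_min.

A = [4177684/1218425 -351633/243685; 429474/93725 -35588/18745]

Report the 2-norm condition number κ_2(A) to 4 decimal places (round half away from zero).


M = AᵀA = [1944989660884/59382379225 -162081118332/11876475845; -162081118332/11876475845 13507409497/2375295169]. tr(M)=13506952061/351375025, det(M)=3694084/351375025
char-poly roots: 961/25 and 3844/14055001
σ_max=√(961/25)=(31/5), σ_min=√(3844/14055001)=(62/3749) → κ = 374.9000

374.9000


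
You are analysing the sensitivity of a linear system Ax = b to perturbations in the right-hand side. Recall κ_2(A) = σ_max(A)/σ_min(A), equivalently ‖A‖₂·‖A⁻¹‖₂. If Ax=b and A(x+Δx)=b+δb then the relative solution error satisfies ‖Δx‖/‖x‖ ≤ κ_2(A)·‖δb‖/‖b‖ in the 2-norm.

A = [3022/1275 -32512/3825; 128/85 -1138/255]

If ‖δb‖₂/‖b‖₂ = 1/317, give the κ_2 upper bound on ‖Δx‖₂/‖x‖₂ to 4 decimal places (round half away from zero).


form AᵀA = [44356/5625 -453376/16875; -453376/16875 4665796/50625] with trace 8104/81 and determinant 400/81
char-poly roots: 100 and 4/81
σ_max=√100=10, σ_min=√(4/81)=(2/9) → κ = 45.0000
κ_2(A)·‖δb‖/‖b‖ = 0.1420

0.1420


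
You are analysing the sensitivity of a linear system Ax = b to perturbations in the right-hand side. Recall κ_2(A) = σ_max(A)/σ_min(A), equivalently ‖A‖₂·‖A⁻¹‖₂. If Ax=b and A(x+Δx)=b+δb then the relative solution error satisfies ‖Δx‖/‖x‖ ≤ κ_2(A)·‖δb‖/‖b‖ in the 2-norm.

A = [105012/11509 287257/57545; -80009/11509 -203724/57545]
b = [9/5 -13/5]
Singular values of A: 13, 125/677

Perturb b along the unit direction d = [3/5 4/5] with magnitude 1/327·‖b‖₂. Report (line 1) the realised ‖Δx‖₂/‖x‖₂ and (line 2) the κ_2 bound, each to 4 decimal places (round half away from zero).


largest singular value 13, smallest 125/677
condition number: 13 ÷ (125/677) = 70.4080
worst-case relative error ≤ 70.4080 × 1/327 = 0.2153
solve Ax = b  →  x = [2.7523 -4.6702]
2-norm of b is 3.1623; of x, 5.4209
Δx = A⁻¹·δb where δb = 1/327·3.1623·d; ‖Δx‖ = 0.0524
realised ‖Δx‖/‖x‖ = 0.0097
tightness: 0.0097 against a bound of 0.2153 (unrounded ratio ≈ 0.0449)

0.0097
0.2153


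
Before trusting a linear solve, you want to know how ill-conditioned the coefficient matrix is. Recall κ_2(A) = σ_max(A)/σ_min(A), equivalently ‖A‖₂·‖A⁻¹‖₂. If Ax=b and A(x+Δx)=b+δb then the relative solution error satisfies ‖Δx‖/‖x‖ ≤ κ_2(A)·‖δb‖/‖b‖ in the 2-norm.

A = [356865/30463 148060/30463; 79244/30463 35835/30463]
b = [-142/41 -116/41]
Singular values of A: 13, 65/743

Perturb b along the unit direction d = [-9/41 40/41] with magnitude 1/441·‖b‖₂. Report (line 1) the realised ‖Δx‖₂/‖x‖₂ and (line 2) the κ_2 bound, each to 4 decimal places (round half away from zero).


0.0051
0.3370

largest singular value 13, smallest 65/743
κ_2(A) = 13 / (65/743) = 148.6000
worst-case relative error ≤ 148.6000 × 1/441 = 0.3370
solve Ax = b  →  x = [8.5089 -21.2213]
2-norm of b is 4.4721; of x, 22.8636
Δx = A⁻¹·δb where δb = 1/441·4.4721·d; ‖Δx‖ = 0.1159
realised ‖Δx‖/‖x‖ = 0.0051
so the bound overstates the realised error by a factor of ≈ 66.4620 (computed from the unrounded values)


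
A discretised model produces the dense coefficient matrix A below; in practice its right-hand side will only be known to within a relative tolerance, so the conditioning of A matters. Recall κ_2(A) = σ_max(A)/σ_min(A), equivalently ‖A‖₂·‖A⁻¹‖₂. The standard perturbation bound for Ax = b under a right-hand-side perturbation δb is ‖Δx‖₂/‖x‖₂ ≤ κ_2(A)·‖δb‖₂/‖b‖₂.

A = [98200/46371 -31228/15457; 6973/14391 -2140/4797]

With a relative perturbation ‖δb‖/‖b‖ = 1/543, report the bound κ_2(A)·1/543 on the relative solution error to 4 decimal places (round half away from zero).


form AᵀA = [488991169/103612041 -155231020/34537347; -155231020/34537347 49281184/11512449] with trace 1108825/123201 and determinant 16/13689
char-poly roots: 9 and 16/123201
κ = σ_max/σ_min = 3/(4/351) = 263.2500
perturbation bound = 263.2500·1/543 = 0.4848

0.4848


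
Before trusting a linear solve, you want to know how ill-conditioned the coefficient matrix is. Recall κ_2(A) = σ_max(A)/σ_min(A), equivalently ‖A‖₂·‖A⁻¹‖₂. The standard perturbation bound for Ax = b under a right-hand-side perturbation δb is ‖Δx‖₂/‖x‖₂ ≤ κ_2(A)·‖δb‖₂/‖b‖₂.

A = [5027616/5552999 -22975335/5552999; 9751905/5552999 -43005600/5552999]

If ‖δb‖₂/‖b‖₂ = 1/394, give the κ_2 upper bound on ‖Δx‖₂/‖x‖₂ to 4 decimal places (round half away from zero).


AᵀA = [416527936929/106698262609 -1850857050240/106698262609; -1850857050240/106698262609 8226116435025/106698262609]; tr = 5141370834/63473089, det = 4100625/63473089
char-poly roots: 81 and 50625/63473089
so κ_2 = √(81 / (50625/63473089)) = 318.6800
worst-case relative error ≤ 318.6800 × 1/394 = 0.8088

0.8088
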